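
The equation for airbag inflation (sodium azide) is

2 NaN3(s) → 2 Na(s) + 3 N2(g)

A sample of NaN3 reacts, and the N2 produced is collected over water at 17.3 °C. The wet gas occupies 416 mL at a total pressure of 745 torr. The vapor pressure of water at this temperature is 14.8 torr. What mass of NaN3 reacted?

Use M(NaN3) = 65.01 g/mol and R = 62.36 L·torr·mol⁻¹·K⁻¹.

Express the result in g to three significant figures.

P(N2) = 745 − 14.8 = 730.2 torr
n(N2) = PV/RT = (730.2 × 0.4160) / (62.36 × 290.45) = 0.01677 mol
n(NaN3) = (2/3) × 0.01677 = 0.01118 mol
m(NaN3) = 0.01118 × 65.01 = 0.7268 g

0.727 g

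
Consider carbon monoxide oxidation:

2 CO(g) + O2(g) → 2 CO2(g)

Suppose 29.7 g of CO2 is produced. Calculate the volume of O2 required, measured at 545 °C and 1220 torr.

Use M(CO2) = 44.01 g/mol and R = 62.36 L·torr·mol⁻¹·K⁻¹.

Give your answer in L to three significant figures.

n(CO2) = 29.70 / 44.01 = 0.6748 mol
n(O2) = (1/2) × 0.6748 = 0.3374 mol
V = nRT/P = 0.3374 × 62.36 × 818.15 / 1220 = 14.11 L

14.1 L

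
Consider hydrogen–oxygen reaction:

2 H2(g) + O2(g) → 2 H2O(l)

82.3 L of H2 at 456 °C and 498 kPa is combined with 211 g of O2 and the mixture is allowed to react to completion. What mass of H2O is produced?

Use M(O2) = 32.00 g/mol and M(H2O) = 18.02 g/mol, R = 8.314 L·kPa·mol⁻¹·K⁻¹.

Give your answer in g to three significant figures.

122 g

n(H2) = PV/RT = (498 × 82.3) / (8.314 × 729.15) = 6.761 mol
n(O2) = 211 / 32.00 = 6.594 mol
For 6.761 mol H2, stoichiometry requires (1/2) × 6.761 = 3.381 mol O2; 6.594 mol is available, so H2 is limiting.
n(H2O) = (2/2) × 6.761 = 6.761 mol
m(H2O) = 6.761 × 18.02 = 121.8 g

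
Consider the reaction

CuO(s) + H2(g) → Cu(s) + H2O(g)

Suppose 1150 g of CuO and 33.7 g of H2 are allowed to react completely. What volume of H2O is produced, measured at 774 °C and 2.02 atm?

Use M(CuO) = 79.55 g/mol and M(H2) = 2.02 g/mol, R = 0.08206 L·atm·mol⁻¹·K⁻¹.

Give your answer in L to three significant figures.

n(CuO) = 1150 / 79.55 = 14.46 mol
n(H2) = 33.7 / 2.02 = 16.68 mol
For 14.46 mol CuO, stoichiometry requires (1/1) × 14.46 = 14.46 mol H2; 16.68 mol is available, so CuO is limiting.
n(H2O) = (1/1) × 14.46 = 14.46 mol
V(H2O) = nRT/P = 14.46 × 0.08206 × 1047.15 / 2.02 = 615.1 L

615 L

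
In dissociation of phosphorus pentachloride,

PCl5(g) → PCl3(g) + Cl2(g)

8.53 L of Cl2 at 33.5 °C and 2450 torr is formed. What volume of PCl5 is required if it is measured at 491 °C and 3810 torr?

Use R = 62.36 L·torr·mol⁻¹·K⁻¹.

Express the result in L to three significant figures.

13.7 L

n(Cl2) = PV/RT = (2450 × 8.53) / (62.36 × 306.65) = 1.093 mol
n(PCl5) = (1/1) × 1.093 = 1.093 mol
V = nRT/P = 1.093 × 62.36 × 764.15 / 3810 = 13.67 L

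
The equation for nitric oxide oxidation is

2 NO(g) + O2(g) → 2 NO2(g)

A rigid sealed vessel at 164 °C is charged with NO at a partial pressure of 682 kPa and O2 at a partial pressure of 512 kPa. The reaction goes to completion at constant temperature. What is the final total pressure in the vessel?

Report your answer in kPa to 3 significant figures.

853 kPa

Because the vessel is rigid and T is held at 164 °C, work the stoichiometry in partial pressures (P_i = n_iRT/V).
P(O2) required for 682 kPa of NO = (1/2) × 682 = 341.0 kPa; available 512 kPa, so NO is limiting.
P(O2) remaining = 512 − (1/2) × 682 = 171.0 kPa
P(gaseous products) = (2)/2 × 682 = 682.0 kPa
P_total at 164 °C = 171.0 + 682.0 = 853.0 kPa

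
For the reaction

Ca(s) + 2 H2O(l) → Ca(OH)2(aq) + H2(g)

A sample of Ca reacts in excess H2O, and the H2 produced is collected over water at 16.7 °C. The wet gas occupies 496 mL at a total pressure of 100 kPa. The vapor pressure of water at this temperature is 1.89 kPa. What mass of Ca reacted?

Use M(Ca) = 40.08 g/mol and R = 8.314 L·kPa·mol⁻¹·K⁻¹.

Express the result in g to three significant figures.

P(H2) = 100 − 1.89 = 98.11 kPa
n(H2) = PV/RT = (98.11 × 0.4960) / (8.314 × 289.85) = 0.02019 mol
n(Ca) = (1/1) × 0.02019 = 0.02019 mol
m(Ca) = 0.02019 × 40.08 = 0.8092 g

0.809 g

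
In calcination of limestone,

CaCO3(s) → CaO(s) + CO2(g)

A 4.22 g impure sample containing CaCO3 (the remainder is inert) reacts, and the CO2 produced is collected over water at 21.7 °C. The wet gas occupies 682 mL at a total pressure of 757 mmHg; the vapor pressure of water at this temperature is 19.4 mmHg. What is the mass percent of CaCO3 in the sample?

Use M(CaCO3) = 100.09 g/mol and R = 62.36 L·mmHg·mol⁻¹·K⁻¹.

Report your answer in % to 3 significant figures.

P(CO2) = 757 − 19.4 = 737.6 mmHg
n(CO2) = PV/RT = (737.6 × 0.6820) / (62.36 × 294.85) = 0.02736 mol
n(CaCO3) = (1/1) × 0.02736 = 0.02736 mol
m(CaCO3) = 0.02736 × 100.09 = 2.738 g
%CaCO3 = 2.738 / 4.22 × 100 = 64.88%

64.9 %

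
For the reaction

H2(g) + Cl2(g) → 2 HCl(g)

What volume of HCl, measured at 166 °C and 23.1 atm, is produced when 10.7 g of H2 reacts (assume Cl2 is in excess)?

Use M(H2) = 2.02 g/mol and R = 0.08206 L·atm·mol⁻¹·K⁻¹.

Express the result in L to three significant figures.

n(H2) = 10.70 / 2.02 = 5.297 mol
n(HCl) = (2/1) × 5.297 = 10.59 mol
V = nRT/P = 10.59 × 0.08206 × 439.15 / 23.1 = 16.52 L

16.5 L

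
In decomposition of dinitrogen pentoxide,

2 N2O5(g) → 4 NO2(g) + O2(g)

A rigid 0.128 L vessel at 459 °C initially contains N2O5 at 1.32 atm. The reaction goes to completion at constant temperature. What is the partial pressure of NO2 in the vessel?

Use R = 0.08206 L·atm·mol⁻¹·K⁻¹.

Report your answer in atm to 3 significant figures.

n(N2O5)₀ = PV/RT = (1.32 × 0.128) / (0.08206 × 732.15) = 0.002812 mol
n(NO2) = (4/2) × 0.002812 = 0.005624 mol
P(NO2) = nRT/V = 0.005624 × 0.08206 × 732.15 / 0.128 = 2.640 atm

2.64 atm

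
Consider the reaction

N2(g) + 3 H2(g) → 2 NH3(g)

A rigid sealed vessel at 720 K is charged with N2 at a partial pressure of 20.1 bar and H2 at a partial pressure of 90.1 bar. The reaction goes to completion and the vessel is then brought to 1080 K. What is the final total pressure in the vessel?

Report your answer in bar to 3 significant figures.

Because the vessel is rigid and T is held at 720 K, work the stoichiometry in partial pressures (P_i = n_iRT/V).
P(H2) required for 20.1 bar of N2 = (3/1) × 20.1 = 60.30 bar; available 90.1 bar, so N2 is limiting.
P(H2) remaining = 90.1 − (3/1) × 20.1 = 29.80 bar
P(gaseous products) = (2)/1 × 20.1 = 40.20 bar
P_total at 720 K = 29.80 + 40.20 = 70.00 bar
Scaling to 1080 K: P = 70.00 × 1080/720 = 105.0 bar

105 bar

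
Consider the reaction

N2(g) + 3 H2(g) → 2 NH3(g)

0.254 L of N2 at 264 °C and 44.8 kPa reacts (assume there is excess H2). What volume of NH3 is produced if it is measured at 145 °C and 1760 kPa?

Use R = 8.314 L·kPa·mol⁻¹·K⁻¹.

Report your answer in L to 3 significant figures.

n(N2) = PV/RT = (44.8 × 0.254) / (8.314 × 537.15) = 0.002548 mol
n(NH3) = (2/1) × 0.002548 = 0.005096 mol
V = nRT/P = 0.005096 × 8.314 × 418.15 / 1760 = 0.01007 L

0.0101 L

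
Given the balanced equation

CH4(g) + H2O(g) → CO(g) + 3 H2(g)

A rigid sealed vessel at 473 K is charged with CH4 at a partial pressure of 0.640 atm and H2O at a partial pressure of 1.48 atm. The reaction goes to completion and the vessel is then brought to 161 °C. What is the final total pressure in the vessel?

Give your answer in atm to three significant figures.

At constant V, partial pressures at 473 K are proportional to moles, so apply stoichiometry directly to pressures.
P(H2O) required for 0.640 atm of CH4 = (1/1) × 0.640 = 0.6400 atm; available 1.48 atm, so CH4 is limiting.
P(H2O) remaining = 1.48 − (1/1) × 0.640 = 0.8400 atm
P(gaseous products) = (1+3)/1 × 0.640 = 2.560 atm
P_total at 473 K = 0.8400 + 2.560 = 3.400 atm
Scaling to 161 °C: P = 3.400 × 434.15/473 = 3.121 atm

3.12 atm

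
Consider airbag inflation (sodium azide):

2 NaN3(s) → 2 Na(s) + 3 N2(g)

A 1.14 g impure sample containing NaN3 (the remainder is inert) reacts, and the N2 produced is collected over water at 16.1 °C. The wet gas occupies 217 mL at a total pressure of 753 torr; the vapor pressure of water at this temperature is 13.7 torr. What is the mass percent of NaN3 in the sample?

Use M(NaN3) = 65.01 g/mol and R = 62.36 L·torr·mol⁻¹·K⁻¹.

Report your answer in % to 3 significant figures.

P(N2) = 753 − 13.7 = 739.3 torr
n(N2) = PV/RT = (739.3 × 0.2170) / (62.36 × 289.25) = 0.008894 mol
n(NaN3) = (2/3) × 0.008894 = 0.005929 mol
m(NaN3) = 0.005929 × 65.01 = 0.3854 g
%NaN3 = 0.3854 / 1.14 × 100 = 33.81%

33.8 %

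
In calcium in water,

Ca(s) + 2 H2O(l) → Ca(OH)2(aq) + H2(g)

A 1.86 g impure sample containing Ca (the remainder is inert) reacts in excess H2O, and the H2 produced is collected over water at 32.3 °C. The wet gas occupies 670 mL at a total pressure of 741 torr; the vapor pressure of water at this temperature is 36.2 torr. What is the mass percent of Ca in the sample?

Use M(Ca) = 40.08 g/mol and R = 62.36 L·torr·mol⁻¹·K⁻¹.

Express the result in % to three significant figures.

P(H2) = 741 − 36.2 = 704.8 torr
n(H2) = PV/RT = (704.8 × 0.6700) / (62.36 × 305.45) = 0.02479 mol
n(Ca) = (1/1) × 0.02479 = 0.02479 mol
m(Ca) = 0.02479 × 40.08 = 0.9936 g
%Ca = 0.9936 / 1.86 × 100 = 53.42%

53.4 %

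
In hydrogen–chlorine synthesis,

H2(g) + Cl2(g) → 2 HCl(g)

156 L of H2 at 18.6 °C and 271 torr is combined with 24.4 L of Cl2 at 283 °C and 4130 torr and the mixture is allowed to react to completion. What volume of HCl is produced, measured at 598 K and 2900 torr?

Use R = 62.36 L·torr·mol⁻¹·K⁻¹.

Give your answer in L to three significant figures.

n(H2) = PV/RT = (271 × 156) / (62.36 × 291.75) = 2.324 mol
n(Cl2) = PV/RT = (4130 × 24.4) / (62.36 × 556.15) = 2.906 mol
For 2.324 mol H2, stoichiometry requires (1/1) × 2.324 = 2.324 mol Cl2; 2.906 mol is available, so H2 is limiting.
n(HCl) = (2/1) × 2.324 = 4.648 mol
V(HCl) = nRT/P = 4.648 × 62.36 × 598 / 2900 = 59.77 L

59.8 L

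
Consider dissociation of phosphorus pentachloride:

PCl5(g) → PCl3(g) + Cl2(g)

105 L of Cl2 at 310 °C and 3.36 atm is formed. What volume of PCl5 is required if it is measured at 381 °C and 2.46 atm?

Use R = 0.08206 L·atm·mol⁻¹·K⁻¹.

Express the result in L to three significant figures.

161 L

n(Cl2) = PV/RT = (3.36 × 105) / (0.08206 × 583.15) = 7.373 mol
n(PCl5) = (1/1) × 7.373 = 7.373 mol
V = nRT/P = 7.373 × 0.08206 × 654.15 / 2.46 = 160.9 L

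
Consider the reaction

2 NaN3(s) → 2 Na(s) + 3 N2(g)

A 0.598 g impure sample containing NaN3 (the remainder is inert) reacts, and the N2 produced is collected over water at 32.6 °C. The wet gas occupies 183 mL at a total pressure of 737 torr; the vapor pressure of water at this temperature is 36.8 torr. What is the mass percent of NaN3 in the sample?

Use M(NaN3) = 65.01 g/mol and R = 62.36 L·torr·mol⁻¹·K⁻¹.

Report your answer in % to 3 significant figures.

P(N2) = 737 − 36.8 = 700.2 torr
n(N2) = PV/RT = (700.2 × 0.1830) / (62.36 × 305.75) = 0.006720 mol
n(NaN3) = (2/3) × 0.006720 = 0.004480 mol
m(NaN3) = 0.004480 × 65.01 = 0.2912 g
%NaN3 = 0.2912 / 0.598 × 100 = 48.70%

48.7 %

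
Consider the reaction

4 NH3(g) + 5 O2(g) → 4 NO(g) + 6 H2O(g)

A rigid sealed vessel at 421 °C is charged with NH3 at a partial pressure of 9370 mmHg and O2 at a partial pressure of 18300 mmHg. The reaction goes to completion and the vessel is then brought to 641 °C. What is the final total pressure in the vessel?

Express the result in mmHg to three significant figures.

At constant V, partial pressures at 421 °C are proportional to moles, so apply stoichiometry directly to pressures.
P(O2) required for 9370 mmHg of NH3 = (5/4) × 9370 = 11710 mmHg; available 18300 mmHg, so NH3 is limiting.
P(O2) remaining = 18300 − (5/4) × 9370 = 6588 mmHg
P(gaseous products) = (4+6)/4 × 9370 = 23420 mmHg
P_total at 421 °C = 6588 + 23420 = 30010 mmHg
Scaling to 641 °C: P = 30010 × 914.15/694.15 = 39520 mmHg

39500 mmHg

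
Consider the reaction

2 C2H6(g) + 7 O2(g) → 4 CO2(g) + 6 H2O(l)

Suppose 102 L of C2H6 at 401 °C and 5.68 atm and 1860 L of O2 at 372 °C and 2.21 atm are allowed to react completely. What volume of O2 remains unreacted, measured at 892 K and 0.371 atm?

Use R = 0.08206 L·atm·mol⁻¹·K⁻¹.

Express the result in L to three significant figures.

n(C2H6) = PV/RT = (5.68 × 102) / (0.08206 × 674.15) = 10.47 mol
n(O2) = PV/RT = (2.21 × 1860) / (0.08206 × 645.15) = 77.64 mol
For 10.47 mol C2H6, stoichiometry requires (7/2) × 10.47 = 36.65 mol O2; 77.64 mol is available, so C2H6 is limiting.
n(O2) consumed = (7/2) × 10.47 = 36.65 mol; remaining = 77.64 − 36.65 = 40.99 mol
V(O2) = nRT/P = 40.99 × 0.08206 × 892 / 0.371 = 8087 L

8090 L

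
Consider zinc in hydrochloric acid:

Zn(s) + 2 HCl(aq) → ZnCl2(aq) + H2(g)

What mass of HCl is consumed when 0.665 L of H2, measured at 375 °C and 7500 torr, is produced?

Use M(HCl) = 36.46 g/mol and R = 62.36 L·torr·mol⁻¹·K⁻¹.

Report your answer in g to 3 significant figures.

n(H2) = PV/RT = (7500 × 0.665) / (62.36 × 648.15) = 0.1234 mol
n(HCl) = (2/1) × 0.1234 = 0.2468 mol
m(HCl) = 0.2468 × 36.46 = 8.998 g

9.00 g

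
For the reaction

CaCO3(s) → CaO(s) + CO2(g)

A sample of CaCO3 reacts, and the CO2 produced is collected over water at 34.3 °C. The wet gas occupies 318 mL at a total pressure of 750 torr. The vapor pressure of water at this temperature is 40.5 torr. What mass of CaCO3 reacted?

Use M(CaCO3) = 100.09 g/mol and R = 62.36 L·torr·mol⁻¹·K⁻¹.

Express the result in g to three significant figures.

1.18 g

P(CO2) = 750 − 40.5 = 709.5 torr
n(CO2) = PV/RT = (709.5 × 0.3180) / (62.36 × 307.45) = 0.01177 mol
n(CaCO3) = (1/1) × 0.01177 = 0.01177 mol
m(CaCO3) = 0.01177 × 100.09 = 1.178 g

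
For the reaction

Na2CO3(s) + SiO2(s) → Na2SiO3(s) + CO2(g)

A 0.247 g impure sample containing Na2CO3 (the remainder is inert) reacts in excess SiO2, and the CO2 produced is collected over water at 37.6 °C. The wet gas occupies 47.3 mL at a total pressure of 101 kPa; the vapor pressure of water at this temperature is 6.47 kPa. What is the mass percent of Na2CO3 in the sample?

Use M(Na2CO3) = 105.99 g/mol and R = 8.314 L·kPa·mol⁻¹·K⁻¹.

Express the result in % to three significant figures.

74.3 %

P(CO2) = 101 − 6.47 = 94.53 kPa
n(CO2) = PV/RT = (94.53 × 0.04730) / (8.314 × 310.75) = 0.001731 mol
n(Na2CO3) = (1/1) × 0.001731 = 0.001731 mol
m(Na2CO3) = 0.001731 × 105.99 = 0.1835 g
%Na2CO3 = 0.1835 / 0.247 × 100 = 74.29%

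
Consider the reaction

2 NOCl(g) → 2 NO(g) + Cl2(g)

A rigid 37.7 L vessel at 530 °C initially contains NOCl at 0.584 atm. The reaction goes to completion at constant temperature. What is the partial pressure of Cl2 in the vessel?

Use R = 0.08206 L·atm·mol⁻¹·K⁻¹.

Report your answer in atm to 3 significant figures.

0.292 atm

n(NOCl)₀ = PV/RT = (0.584 × 37.7) / (0.08206 × 803.15) = 0.3341 mol
n(Cl2) = (1/2) × 0.3341 = 0.1671 mol
P(Cl2) = nRT/V = 0.1671 × 0.08206 × 803.15 / 37.7 = 0.2921 atm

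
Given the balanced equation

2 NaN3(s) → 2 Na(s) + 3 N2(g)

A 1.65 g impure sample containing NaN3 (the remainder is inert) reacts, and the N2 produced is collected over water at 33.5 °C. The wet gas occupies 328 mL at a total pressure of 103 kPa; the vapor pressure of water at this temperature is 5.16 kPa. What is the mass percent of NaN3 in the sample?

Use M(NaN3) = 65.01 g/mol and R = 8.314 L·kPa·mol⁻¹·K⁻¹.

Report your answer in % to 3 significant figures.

33.1 %

P(N2) = 103 − 5.16 = 97.84 kPa
n(N2) = PV/RT = (97.84 × 0.3280) / (8.314 × 306.65) = 0.01259 mol
n(NaN3) = (2/3) × 0.01259 = 0.008393 mol
m(NaN3) = 0.008393 × 65.01 = 0.5456 g
%NaN3 = 0.5456 / 1.65 × 100 = 33.07%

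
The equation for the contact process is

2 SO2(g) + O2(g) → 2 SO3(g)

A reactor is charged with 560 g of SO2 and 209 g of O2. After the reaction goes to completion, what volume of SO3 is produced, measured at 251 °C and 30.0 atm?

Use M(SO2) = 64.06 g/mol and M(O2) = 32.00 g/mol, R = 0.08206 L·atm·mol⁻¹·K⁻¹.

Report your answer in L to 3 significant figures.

12.5 L

n(SO2) = 560 / 64.06 = 8.742 mol
n(O2) = 209 / 32.00 = 6.531 mol
For 8.742 mol SO2, stoichiometry requires (1/2) × 8.742 = 4.371 mol O2; 6.531 mol is available, so SO2 is limiting.
n(SO3) = (2/2) × 8.742 = 8.742 mol
V(SO3) = nRT/P = 8.742 × 0.08206 × 524.15 / 30.0 = 12.53 L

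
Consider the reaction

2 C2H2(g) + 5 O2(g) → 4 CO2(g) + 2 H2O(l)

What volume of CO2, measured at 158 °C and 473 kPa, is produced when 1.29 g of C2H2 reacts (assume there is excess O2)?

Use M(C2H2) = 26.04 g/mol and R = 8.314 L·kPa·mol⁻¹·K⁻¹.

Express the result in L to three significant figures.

0.751 L

n(C2H2) = 1.290 / 26.04 = 0.04954 mol
n(CO2) = (4/2) × 0.04954 = 0.09908 mol
V = nRT/P = 0.09908 × 8.314 × 431.15 / 473 = 0.7509 L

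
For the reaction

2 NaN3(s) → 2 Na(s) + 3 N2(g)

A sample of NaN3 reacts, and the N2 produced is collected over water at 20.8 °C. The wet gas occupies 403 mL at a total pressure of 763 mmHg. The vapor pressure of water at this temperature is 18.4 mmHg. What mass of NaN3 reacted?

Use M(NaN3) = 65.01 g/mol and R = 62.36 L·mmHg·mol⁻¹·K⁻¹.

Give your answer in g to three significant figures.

0.709 g

P(N2) = 763 − 18.4 = 744.6 mmHg
n(N2) = PV/RT = (744.6 × 0.4030) / (62.36 × 293.95) = 0.01637 mol
n(NaN3) = (2/3) × 0.01637 = 0.01091 mol
m(NaN3) = 0.01091 × 65.01 = 0.7093 g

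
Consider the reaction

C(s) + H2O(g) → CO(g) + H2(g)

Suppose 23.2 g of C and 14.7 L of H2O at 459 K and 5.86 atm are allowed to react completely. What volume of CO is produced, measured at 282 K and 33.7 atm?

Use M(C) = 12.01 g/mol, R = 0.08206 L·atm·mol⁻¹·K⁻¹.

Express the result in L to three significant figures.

n(C) = 23.2 / 12.01 = 1.932 mol
n(H2O) = PV/RT = (5.86 × 14.7) / (0.08206 × 459) = 2.287 mol
For 1.932 mol C, stoichiometry requires (1/1) × 1.932 = 1.932 mol H2O; 2.287 mol is available, so C is limiting.
n(CO) = (1/1) × 1.932 = 1.932 mol
V(CO) = nRT/P = 1.932 × 0.08206 × 282 / 33.7 = 1.327 L

1.33 L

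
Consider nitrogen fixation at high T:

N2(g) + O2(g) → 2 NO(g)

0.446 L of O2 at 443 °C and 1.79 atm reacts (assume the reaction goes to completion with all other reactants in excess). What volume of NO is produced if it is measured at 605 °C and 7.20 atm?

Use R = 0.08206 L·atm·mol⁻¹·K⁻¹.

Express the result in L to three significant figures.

n(O2) = PV/RT = (1.79 × 0.446) / (0.08206 × 716.15) = 0.01358 mol
n(NO) = (2/1) × 0.01358 = 0.02716 mol
V = nRT/P = 0.02716 × 0.08206 × 878.15 / 7.20 = 0.2718 L

0.272 L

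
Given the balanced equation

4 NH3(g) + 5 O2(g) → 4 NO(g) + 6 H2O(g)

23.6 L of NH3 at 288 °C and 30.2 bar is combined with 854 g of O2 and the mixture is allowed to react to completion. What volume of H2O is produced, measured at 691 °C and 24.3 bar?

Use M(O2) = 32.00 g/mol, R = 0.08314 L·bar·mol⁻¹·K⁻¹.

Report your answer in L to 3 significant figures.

n(NH3) = PV/RT = (30.2 × 23.6) / (0.08314 × 561.15) = 15.28 mol
n(O2) = 854 / 32.00 = 26.69 mol
For 15.28 mol NH3, stoichiometry requires (5/4) × 15.28 = 19.10 mol O2; 26.69 mol is available, so NH3 is limiting.
n(H2O) = (6/4) × 15.28 = 22.92 mol
V(H2O) = nRT/P = 22.92 × 0.08314 × 964.15 / 24.3 = 75.61 L

75.6 L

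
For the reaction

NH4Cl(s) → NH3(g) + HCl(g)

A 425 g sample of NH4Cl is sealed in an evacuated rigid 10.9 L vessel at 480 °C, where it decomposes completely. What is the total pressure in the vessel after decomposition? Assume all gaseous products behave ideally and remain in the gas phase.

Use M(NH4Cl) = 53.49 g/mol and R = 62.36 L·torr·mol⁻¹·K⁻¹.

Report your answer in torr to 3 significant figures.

n(NH4Cl) = 425 / 53.49 = 7.945 mol
n(gas produced) = (2/1) × 7.945 = 15.89 mol
P = nRT/V = 15.89 × 62.36 × 753.15 / 10.9 = 68470 torr

68500 torr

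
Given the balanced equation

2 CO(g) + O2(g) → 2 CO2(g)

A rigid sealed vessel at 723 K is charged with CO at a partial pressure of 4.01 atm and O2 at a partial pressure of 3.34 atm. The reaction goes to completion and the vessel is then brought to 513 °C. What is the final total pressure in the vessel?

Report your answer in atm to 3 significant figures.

5.81 atm

Because the vessel is rigid and T is held at 723 K, work the stoichiometry in partial pressures (P_i = n_iRT/V).
P(O2) required for 4.01 atm of CO = (1/2) × 4.01 = 2.005 atm; available 3.34 atm, so CO is limiting.
P(O2) remaining = 3.34 − (1/2) × 4.01 = 1.335 atm
P(gaseous products) = (2)/2 × 4.01 = 4.010 atm
P_total at 723 K = 1.335 + 4.010 = 5.345 atm
Scaling to 513 °C: P = 5.345 × 786.15/723 = 5.812 atm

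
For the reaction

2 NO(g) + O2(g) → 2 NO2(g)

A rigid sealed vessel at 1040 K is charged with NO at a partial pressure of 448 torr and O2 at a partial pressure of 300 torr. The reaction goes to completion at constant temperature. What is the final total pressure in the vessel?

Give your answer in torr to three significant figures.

With V and T fixed, P_i ∝ n_i, so the mole ratios apply directly to partial pressures at 1040 K.
P(O2) required for 448 torr of NO = (1/2) × 448 = 224.0 torr; available 300 torr, so NO is limiting.
P(O2) remaining = 300 − (1/2) × 448 = 76.00 torr
P(gaseous products) = (2)/2 × 448 = 448.0 torr
P_total at 1040 K = 76.00 + 448.0 = 524.0 torr

524 torr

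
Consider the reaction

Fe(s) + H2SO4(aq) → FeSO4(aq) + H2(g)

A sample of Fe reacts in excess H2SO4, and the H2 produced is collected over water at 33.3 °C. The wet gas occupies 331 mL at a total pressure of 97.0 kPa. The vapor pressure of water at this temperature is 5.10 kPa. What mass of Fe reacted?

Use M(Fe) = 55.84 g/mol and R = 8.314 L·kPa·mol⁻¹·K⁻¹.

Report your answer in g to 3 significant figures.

P(H2) = 97.0 − 5.10 = 91.90 kPa
n(H2) = PV/RT = (91.90 × 0.3310) / (8.314 × 306.45) = 0.01194 mol
n(Fe) = (1/1) × 0.01194 = 0.01194 mol
m(Fe) = 0.01194 × 55.84 = 0.6667 g

0.667 g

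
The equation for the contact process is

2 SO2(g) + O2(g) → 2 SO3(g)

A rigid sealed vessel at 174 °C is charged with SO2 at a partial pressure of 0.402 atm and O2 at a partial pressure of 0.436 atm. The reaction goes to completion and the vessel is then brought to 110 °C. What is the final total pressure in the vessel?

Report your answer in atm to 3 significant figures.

0.546 atm

With V and T fixed, P_i ∝ n_i, so the mole ratios apply directly to partial pressures at 174 °C.
P(O2) required for 0.402 atm of SO2 = (1/2) × 0.402 = 0.2010 atm; available 0.436 atm, so SO2 is limiting.
P(O2) remaining = 0.436 − (1/2) × 0.402 = 0.2350 atm
P(gaseous products) = (2)/2 × 0.402 = 0.4020 atm
P_total at 174 °C = 0.2350 + 0.4020 = 0.6370 atm
Scaling to 110 °C: P = 0.6370 × 383.15/447.15 = 0.5458 atm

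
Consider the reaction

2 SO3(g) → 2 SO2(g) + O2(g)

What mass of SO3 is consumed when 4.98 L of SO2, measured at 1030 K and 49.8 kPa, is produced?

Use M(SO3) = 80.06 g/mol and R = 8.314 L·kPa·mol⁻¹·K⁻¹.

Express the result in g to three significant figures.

2.32 g

n(SO2) = PV/RT = (49.8 × 4.98) / (8.314 × 1030) = 0.02896 mol
n(SO3) = (2/2) × 0.02896 = 0.02896 mol
m(SO3) = 0.02896 × 80.06 = 2.319 g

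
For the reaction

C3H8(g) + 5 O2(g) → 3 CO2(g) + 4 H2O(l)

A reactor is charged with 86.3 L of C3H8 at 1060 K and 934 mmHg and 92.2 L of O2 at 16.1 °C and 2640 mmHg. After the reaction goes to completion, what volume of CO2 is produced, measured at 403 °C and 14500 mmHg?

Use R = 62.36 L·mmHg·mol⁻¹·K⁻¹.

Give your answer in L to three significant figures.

n(C3H8) = PV/RT = (934 × 86.3) / (62.36 × 1060) = 1.219 mol
n(O2) = PV/RT = (2640 × 92.2) / (62.36 × 289.25) = 13.49 mol
For 1.219 mol C3H8, stoichiometry requires (5/1) × 1.219 = 6.095 mol O2; 13.49 mol is available, so C3H8 is limiting.
n(CO2) = (3/1) × 1.219 = 3.657 mol
V(CO2) = nRT/P = 3.657 × 62.36 × 676.15 / 14500 = 10.63 L

10.6 L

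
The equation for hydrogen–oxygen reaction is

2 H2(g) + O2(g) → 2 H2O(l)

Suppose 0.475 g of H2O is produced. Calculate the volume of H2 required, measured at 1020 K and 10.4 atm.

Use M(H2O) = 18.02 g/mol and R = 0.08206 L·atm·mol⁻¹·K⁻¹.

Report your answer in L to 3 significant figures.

0.212 L

n(H2O) = 0.4750 / 18.02 = 0.02636 mol
n(H2) = (2/2) × 0.02636 = 0.02636 mol
V = nRT/P = 0.02636 × 0.08206 × 1020 / 10.4 = 0.2122 L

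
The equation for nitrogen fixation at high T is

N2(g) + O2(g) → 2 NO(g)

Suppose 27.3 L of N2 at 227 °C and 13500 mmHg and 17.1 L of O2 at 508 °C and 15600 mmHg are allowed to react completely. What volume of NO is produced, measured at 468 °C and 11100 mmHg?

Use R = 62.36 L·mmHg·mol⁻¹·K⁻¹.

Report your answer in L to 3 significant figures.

45.6 L

n(N2) = PV/RT = (13500 × 27.3) / (62.36 × 500.15) = 11.82 mol
n(O2) = PV/RT = (15600 × 17.1) / (62.36 × 781.15) = 5.476 mol
For 11.82 mol N2, stoichiometry requires (1/1) × 11.82 = 11.82 mol O2; 5.476 mol is available, so O2 is limiting.
n(NO) = (2/1) × 5.476 = 10.95 mol
V(NO) = nRT/P = 10.95 × 62.36 × 741.15 / 11100 = 45.59 L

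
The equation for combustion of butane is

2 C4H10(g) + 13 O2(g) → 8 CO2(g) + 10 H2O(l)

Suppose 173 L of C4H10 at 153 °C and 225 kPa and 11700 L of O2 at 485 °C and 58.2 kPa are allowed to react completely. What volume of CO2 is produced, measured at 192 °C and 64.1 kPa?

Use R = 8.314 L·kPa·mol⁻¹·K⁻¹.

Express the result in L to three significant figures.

n(C4H10) = PV/RT = (225 × 173) / (8.314 × 426.15) = 10.99 mol
n(O2) = PV/RT = (58.2 × 11700) / (8.314 × 758.15) = 108.0 mol
For 10.99 mol C4H10, stoichiometry requires (13/2) × 10.99 = 71.44 mol O2; 108.0 mol is available, so C4H10 is limiting.
n(CO2) = (8/2) × 10.99 = 43.96 mol
V(CO2) = nRT/P = 43.96 × 8.314 × 465.15 / 64.1 = 2652 L

2650 L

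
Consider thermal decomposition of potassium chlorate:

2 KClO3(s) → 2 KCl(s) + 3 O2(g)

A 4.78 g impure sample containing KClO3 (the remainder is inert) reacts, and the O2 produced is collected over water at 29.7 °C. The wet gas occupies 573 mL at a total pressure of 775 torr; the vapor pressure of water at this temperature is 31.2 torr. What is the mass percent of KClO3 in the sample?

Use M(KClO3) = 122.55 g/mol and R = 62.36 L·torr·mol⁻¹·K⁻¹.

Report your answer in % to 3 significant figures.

P(O2) = 775 − 31.2 = 743.8 torr
n(O2) = PV/RT = (743.8 × 0.5730) / (62.36 × 302.85) = 0.02257 mol
n(KClO3) = (2/3) × 0.02257 = 0.01505 mol
m(KClO3) = 0.01505 × 122.55 = 1.844 g
%KClO3 = 1.844 / 4.78 × 100 = 38.58%

38.6 %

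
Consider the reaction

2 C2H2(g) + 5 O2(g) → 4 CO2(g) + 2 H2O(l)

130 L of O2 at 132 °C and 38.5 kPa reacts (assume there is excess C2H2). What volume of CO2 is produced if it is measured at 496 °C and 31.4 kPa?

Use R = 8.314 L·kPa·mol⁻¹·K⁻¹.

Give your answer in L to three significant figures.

242 L

n(O2) = PV/RT = (38.5 × 130) / (8.314 × 405.15) = 1.486 mol
n(CO2) = (4/5) × 1.486 = 1.189 mol
V = nRT/P = 1.189 × 8.314 × 769.15 / 31.4 = 242.1 L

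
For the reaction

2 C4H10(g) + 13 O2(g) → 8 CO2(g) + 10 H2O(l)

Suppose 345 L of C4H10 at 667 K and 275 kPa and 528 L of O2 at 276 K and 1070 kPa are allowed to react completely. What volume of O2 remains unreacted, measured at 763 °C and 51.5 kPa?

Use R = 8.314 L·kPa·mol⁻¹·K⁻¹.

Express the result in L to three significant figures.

22600 L

n(C4H10) = PV/RT = (275 × 345) / (8.314 × 667) = 17.11 mol
n(O2) = PV/RT = (1070 × 528) / (8.314 × 276) = 246.2 mol
For 17.11 mol C4H10, stoichiometry requires (13/2) × 17.11 = 111.2 mol O2; 246.2 mol is available, so C4H10 is limiting.
n(O2) consumed = (13/2) × 17.11 = 111.2 mol; remaining = 246.2 − 111.2 = 135.0 mol
V(O2) = nRT/P = 135.0 × 8.314 × 1036.15 / 51.5 = 22580 L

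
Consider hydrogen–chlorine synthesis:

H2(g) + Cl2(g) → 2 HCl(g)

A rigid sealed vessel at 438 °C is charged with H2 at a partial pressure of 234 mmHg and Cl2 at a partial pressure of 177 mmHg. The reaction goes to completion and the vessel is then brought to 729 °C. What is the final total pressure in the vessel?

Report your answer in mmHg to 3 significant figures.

Because the vessel is rigid and T is held at 438 °C, work the stoichiometry in partial pressures (P_i = n_iRT/V).
P(Cl2) required for 234 mmHg of H2 = (1/1) × 234 = 234.0 mmHg; available 177 mmHg, so Cl2 is limiting.
P(H2) remaining = 234 − (1/1) × 177 = 57.00 mmHg
P(gaseous products) = (2)/1 × 177 = 354.0 mmHg
P_total at 438 °C = 57.00 + 354.0 = 411.0 mmHg
Scaling to 729 °C: P = 411.0 × 1002.15/711.15 = 579.2 mmHg

579 mmHg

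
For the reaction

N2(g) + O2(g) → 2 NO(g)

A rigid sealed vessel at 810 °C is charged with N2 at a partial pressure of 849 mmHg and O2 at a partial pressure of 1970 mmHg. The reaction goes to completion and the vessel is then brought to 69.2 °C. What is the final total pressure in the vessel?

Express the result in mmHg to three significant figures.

891 mmHg

At constant V, partial pressures at 810 °C are proportional to moles, so apply stoichiometry directly to pressures.
P(O2) required for 849 mmHg of N2 = (1/1) × 849 = 849.0 mmHg; available 1970 mmHg, so N2 is limiting.
P(O2) remaining = 1970 − (1/1) × 849 = 1121 mmHg
P(gaseous products) = (2)/1 × 849 = 1698 mmHg
P_total at 810 °C = 1121 + 1698 = 2819 mmHg
Scaling to 69.2 °C: P = 2819 × 342.35/1083.15 = 891.0 mmHg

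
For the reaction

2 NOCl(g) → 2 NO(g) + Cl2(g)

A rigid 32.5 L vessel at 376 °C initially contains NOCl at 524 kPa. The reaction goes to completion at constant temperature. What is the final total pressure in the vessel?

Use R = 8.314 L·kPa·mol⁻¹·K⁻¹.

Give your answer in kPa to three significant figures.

Rigid vessel, constant T ⇒ P scales with total gas moles (2 → 3).
P_final = (3/2) × 524 = 786.0 kPa

786 kPa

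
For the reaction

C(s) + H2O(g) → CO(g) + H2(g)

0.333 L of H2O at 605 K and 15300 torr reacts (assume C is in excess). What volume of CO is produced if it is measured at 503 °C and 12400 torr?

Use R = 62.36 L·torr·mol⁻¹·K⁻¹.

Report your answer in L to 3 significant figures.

0.527 L

n(H2O) = PV/RT = (15300 × 0.333) / (62.36 × 605) = 0.1350 mol
n(CO) = (1/1) × 0.1350 = 0.1350 mol
V = nRT/P = 0.1350 × 62.36 × 776.15 / 12400 = 0.5269 L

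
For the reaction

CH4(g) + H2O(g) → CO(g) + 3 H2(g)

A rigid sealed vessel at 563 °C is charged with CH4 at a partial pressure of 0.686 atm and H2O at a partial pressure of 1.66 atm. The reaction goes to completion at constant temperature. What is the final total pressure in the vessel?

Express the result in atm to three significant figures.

Because the vessel is rigid and T is held at 563 °C, work the stoichiometry in partial pressures (P_i = n_iRT/V).
P(H2O) required for 0.686 atm of CH4 = (1/1) × 0.686 = 0.6860 atm; available 1.66 atm, so CH4 is limiting.
P(H2O) remaining = 1.66 − (1/1) × 0.686 = 0.9740 atm
P(gaseous products) = (1+3)/1 × 0.686 = 2.744 atm
P_total at 563 °C = 0.9740 + 2.744 = 3.718 atm

3.72 atm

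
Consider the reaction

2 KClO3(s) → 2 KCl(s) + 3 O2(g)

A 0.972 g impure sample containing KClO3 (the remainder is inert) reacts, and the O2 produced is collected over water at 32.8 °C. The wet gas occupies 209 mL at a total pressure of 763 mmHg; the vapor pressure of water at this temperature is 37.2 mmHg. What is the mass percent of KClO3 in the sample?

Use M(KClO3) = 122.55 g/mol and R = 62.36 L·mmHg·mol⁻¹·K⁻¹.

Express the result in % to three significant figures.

P(O2) = 763 − 37.2 = 725.8 mmHg
n(O2) = PV/RT = (725.8 × 0.2090) / (62.36 × 305.95) = 0.007951 mol
n(KClO3) = (2/3) × 0.007951 = 0.005301 mol
m(KClO3) = 0.005301 × 122.55 = 0.6496 g
%KClO3 = 0.6496 / 0.972 × 100 = 66.83%

66.8 %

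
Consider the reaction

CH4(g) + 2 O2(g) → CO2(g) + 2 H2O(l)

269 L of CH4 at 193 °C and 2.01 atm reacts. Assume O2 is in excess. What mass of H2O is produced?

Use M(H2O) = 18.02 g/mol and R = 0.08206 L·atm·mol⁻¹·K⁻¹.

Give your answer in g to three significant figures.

n(CH4) = PV/RT = (2.01 × 269) / (0.08206 × 466.15) = 14.13 mol
n(H2O) = (2/1) × 14.13 = 28.26 mol
m(H2O) = 28.26 × 18.02 = 509.2 g

509 g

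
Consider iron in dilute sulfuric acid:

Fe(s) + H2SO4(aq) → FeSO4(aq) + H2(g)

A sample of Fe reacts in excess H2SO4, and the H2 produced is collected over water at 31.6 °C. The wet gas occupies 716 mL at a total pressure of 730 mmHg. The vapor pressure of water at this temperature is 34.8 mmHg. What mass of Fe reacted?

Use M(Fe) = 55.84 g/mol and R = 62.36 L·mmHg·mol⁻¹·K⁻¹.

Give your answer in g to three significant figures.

1.46 g

P(H2) = 730 − 34.8 = 695.2 mmHg
n(H2) = PV/RT = (695.2 × 0.7160) / (62.36 × 304.75) = 0.02619 mol
n(Fe) = (1/1) × 0.02619 = 0.02619 mol
m(Fe) = 0.02619 × 55.84 = 1.462 g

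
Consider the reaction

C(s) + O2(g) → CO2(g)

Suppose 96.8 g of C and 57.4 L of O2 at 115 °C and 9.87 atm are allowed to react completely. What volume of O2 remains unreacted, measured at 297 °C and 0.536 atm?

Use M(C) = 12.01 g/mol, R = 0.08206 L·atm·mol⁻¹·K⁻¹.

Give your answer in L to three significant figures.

849 L

n(C) = 96.8 / 12.01 = 8.060 mol
n(O2) = PV/RT = (9.87 × 57.4) / (0.08206 × 388.15) = 17.79 mol
For 8.060 mol C, stoichiometry requires (1/1) × 8.060 = 8.060 mol O2; 17.79 mol is available, so C is limiting.
n(O2) consumed = (1/1) × 8.060 = 8.060 mol; remaining = 17.79 − 8.060 = 9.730 mol
V(O2) = nRT/P = 9.730 × 0.08206 × 570.15 / 0.536 = 849.3 L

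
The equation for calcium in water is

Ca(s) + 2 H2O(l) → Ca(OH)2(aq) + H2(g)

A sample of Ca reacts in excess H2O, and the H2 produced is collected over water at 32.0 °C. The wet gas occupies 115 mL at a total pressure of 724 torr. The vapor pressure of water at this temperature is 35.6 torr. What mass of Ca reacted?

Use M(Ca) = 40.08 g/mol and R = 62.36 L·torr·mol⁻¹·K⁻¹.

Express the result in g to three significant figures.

P(H2) = 724 − 35.6 = 688.4 torr
n(H2) = PV/RT = (688.4 × 0.1150) / (62.36 × 305.15) = 0.004160 mol
n(Ca) = (1/1) × 0.004160 = 0.004160 mol
m(Ca) = 0.004160 × 40.08 = 0.1667 g

0.167 g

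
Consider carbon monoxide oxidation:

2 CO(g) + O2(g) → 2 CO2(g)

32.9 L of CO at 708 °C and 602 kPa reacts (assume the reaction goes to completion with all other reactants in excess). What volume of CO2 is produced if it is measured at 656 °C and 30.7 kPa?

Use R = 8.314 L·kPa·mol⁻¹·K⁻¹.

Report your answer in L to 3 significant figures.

n(CO) = PV/RT = (602 × 32.9) / (8.314 × 981.15) = 2.428 mol
n(CO2) = (2/2) × 2.428 = 2.428 mol
V = nRT/P = 2.428 × 8.314 × 929.15 / 30.7 = 611.0 L

611 L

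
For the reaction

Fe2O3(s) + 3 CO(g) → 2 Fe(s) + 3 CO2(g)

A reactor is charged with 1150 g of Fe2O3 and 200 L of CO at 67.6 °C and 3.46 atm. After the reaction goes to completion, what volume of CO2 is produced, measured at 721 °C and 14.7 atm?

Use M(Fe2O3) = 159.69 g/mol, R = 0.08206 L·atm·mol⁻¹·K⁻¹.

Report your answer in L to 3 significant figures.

120 L

n(Fe2O3) = 1150 / 159.69 = 7.201 mol
n(CO) = PV/RT = (3.46 × 200) / (0.08206 × 340.75) = 24.75 mol
For 7.201 mol Fe2O3, stoichiometry requires (3/1) × 7.201 = 21.60 mol CO; 24.75 mol is available, so Fe2O3 is limiting.
n(CO2) = (3/1) × 7.201 = 21.60 mol
V(CO2) = nRT/P = 21.60 × 0.08206 × 994.15 / 14.7 = 119.9 L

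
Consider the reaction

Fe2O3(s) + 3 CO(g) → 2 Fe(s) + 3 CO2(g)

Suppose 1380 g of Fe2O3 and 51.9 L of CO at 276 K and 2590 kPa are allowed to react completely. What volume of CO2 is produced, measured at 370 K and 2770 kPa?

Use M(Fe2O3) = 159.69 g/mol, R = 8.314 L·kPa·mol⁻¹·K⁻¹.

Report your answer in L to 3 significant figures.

n(Fe2O3) = 1380 / 159.69 = 8.642 mol
n(CO) = PV/RT = (2590 × 51.9) / (8.314 × 276) = 58.58 mol
For 8.642 mol Fe2O3, stoichiometry requires (3/1) × 8.642 = 25.93 mol CO; 58.58 mol is available, so Fe2O3 is limiting.
n(CO2) = (3/1) × 8.642 = 25.93 mol
V(CO2) = nRT/P = 25.93 × 8.314 × 370 / 2770 = 28.80 L

28.8 L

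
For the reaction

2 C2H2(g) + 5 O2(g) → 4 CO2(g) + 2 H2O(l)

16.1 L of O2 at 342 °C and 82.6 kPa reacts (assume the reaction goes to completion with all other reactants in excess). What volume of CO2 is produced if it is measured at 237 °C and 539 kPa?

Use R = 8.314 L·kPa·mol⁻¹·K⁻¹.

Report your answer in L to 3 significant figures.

1.64 L

n(O2) = PV/RT = (82.6 × 16.1) / (8.314 × 615.15) = 0.2600 mol
n(CO2) = (4/5) × 0.2600 = 0.2080 mol
V = nRT/P = 0.2080 × 8.314 × 510.15 / 539 = 1.637 L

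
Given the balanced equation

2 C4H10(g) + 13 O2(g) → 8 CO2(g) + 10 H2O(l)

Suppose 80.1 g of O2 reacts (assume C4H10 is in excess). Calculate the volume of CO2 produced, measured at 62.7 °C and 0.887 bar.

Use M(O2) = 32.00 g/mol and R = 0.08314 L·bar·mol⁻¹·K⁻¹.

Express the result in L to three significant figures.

48.5 L

n(O2) = 80.10 / 32.00 = 2.503 mol
n(CO2) = (8/13) × 2.503 = 1.540 mol
V = nRT/P = 1.540 × 0.08314 × 335.85 / 0.887 = 48.48 L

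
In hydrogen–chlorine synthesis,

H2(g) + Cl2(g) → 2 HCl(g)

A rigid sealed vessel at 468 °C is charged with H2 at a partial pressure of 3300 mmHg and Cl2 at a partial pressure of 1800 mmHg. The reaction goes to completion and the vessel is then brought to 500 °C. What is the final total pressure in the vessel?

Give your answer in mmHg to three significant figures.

With V and T fixed, P_i ∝ n_i, so the mole ratios apply directly to partial pressures at 468 °C.
P(Cl2) required for 3300 mmHg of H2 = (1/1) × 3300 = 3300 mmHg; available 1800 mmHg, so Cl2 is limiting.
P(H2) remaining = 3300 − (1/1) × 1800 = 1500 mmHg
P(gaseous products) = (2)/1 × 1800 = 3600 mmHg
P_total at 468 °C = 1500 + 3600 = 5100 mmHg
Scaling to 500 °C: P = 5100 × 773.15/741.15 = 5320 mmHg

5320 mmHg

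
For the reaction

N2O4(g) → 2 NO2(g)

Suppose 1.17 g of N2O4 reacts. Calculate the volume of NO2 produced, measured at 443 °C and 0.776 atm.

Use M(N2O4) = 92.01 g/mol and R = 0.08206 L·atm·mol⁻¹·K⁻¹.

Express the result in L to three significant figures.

n(N2O4) = 1.170 / 92.01 = 0.01272 mol
n(NO2) = (2/1) × 0.01272 = 0.02544 mol
V = nRT/P = 0.02544 × 0.08206 × 716.15 / 0.776 = 1.927 L

1.93 L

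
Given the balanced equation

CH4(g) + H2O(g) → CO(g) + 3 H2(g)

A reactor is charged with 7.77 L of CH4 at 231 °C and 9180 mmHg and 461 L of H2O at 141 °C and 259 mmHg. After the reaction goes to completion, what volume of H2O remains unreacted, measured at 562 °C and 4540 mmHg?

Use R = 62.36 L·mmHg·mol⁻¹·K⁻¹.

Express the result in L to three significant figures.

27.0 L

n(CH4) = PV/RT = (9180 × 7.77) / (62.36 × 504.15) = 2.269 mol
n(H2O) = PV/RT = (259 × 461) / (62.36 × 414.15) = 4.623 mol
For 2.269 mol CH4, stoichiometry requires (1/1) × 2.269 = 2.269 mol H2O; 4.623 mol is available, so CH4 is limiting.
n(H2O) consumed = (1/1) × 2.269 = 2.269 mol; remaining = 4.623 − 2.269 = 2.354 mol
V(H2O) = nRT/P = 2.354 × 62.36 × 835.15 / 4540 = 27.00 L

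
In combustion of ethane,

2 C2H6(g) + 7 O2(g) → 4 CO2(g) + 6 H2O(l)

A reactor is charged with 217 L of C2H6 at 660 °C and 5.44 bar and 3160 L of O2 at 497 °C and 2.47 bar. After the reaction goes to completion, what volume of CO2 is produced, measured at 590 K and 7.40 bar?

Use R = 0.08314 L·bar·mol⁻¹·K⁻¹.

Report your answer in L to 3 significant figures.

n(C2H6) = PV/RT = (5.44 × 217) / (0.08314 × 933.15) = 15.22 mol
n(O2) = PV/RT = (2.47 × 3160) / (0.08314 × 770.15) = 121.9 mol
For 15.22 mol C2H6, stoichiometry requires (7/2) × 15.22 = 53.27 mol O2; 121.9 mol is available, so C2H6 is limiting.
n(CO2) = (4/2) × 15.22 = 30.44 mol
V(CO2) = nRT/P = 30.44 × 0.08314 × 590 / 7.40 = 201.8 L

202 L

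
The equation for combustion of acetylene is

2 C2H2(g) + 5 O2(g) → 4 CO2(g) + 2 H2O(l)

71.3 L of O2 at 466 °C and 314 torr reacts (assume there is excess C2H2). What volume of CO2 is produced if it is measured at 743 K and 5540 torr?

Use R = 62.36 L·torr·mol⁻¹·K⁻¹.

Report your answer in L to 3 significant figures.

n(O2) = PV/RT = (314 × 71.3) / (62.36 × 739.15) = 0.4857 mol
n(CO2) = (4/5) × 0.4857 = 0.3886 mol
V = nRT/P = 0.3886 × 62.36 × 743 / 5540 = 3.250 L

3.25 L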